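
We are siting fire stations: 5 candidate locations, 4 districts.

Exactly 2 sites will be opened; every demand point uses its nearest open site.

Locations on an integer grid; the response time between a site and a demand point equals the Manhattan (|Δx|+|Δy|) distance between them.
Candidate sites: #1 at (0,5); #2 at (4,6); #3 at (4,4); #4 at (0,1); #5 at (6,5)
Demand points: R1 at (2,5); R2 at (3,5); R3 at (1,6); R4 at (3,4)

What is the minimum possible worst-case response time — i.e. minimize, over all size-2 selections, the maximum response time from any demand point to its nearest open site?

Open {#1, #3}.
  Farthest demand point is R1 at response time 2 (to #1); all others are ≤ 2.
With {#1, #2} the worst case is 3.
With {#2, #3} the worst case is 3.
No size-2 selection achieves below 2.

2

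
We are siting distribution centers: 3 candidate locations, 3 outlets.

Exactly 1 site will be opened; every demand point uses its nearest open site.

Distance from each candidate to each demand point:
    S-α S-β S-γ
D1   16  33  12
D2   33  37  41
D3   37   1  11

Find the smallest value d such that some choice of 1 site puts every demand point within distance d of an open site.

Open {D1}.
  Farthest demand point is S-β at distance 33 (to D1); all others are ≤ 33.
With {D3} the worst case is 37.
With {D2} the worst case is 41.
No size-1 selection achieves below 33.

33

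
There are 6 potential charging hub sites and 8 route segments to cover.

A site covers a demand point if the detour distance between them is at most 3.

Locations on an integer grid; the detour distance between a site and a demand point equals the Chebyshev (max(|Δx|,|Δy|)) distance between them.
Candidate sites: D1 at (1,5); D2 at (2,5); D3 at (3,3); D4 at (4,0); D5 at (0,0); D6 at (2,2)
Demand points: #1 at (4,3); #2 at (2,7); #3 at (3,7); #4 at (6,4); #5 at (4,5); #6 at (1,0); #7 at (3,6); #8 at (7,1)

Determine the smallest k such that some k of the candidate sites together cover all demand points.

Coverage sets (demand points within 3 of each site):
  D1: {#1, #2, #3, #5, #7}
  D2: {#1, #2, #3, #5, #7}
  D3: {#1, #4, #5, #6, #7}
  D4: {#1, #6, #8}
  D5: {#6}
  D6: {#1, #5, #6}
No 2 sites suffice: every size-2 union leaves at least one demand point uncovered.
But {D1, D3, D4} covers everything, so the minimum is 3.

3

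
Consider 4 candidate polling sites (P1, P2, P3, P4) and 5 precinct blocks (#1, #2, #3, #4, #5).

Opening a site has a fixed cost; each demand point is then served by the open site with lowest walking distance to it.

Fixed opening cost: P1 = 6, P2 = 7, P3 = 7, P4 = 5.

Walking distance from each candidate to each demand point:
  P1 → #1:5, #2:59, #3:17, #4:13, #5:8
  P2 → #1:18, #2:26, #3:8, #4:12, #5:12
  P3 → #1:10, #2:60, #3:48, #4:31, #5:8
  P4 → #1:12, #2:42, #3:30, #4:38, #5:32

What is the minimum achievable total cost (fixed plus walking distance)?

Open {P1, P2}: assign each demand point to its cheapest open site.
  #1→P1 5, #2→P2 26, #3→P2 8, #4→P2 12, #5→P1 8
  walking distance 59, fixed 13 → total 72.
Compare {P1, P2, P4}: walking distance 59 + fixed 18 = 77.
Compare {P2, P3}: walking distance 64 + fixed 14 = 78.
Compare {P1, P2, P3}: walking distance 59 + fixed 20 = 79.
All other subsets cost ≥ 77. Minimum total cost: 72.

72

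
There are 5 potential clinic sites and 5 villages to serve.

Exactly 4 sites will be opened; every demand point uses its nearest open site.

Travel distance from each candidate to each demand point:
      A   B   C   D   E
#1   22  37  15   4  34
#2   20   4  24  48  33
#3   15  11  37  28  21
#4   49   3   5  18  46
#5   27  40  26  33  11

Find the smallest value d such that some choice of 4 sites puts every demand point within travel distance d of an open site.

Open {#1, #2, #3, #5}.
  Farthest demand point is A at travel distance 15 (to #3); all others are ≤ 15.
With {#1, #3, #4, #5} the worst case is 15.
With {#2, #3, #4, #5} the worst case is 18.
No size-4 selection achieves below 15.

15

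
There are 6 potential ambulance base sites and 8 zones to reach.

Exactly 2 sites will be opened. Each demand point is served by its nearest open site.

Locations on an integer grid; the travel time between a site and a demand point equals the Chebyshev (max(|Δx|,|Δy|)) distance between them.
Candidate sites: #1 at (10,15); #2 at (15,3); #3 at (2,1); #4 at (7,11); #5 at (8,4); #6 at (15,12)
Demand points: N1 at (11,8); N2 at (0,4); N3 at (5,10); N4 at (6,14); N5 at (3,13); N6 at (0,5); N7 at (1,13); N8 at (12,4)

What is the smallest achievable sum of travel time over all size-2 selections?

33

Open {#3, #4}.
  N1→#4 4, N2→#3 3, N3→#4 2, N4→#4 3, N5→#4 4, N6→#3 4, N7→#4 6, N8→#4 7  ⇒ total 33.
Compare {#2, #4}: total 36.
Compare {#4, #5}: total 37.
No size-2 selection does better; minimum is 33.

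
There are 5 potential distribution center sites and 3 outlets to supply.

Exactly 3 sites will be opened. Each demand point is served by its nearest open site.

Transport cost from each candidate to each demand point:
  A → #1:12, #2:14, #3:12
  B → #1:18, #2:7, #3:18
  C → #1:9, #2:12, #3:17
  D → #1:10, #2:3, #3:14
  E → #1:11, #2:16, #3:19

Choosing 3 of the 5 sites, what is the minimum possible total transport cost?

Open {A, C, D}.
  #1→C 9, #2→D 3, #3→A 12  ⇒ total 24.
Compare {A, B, D}: total 25.
Compare {A, D, E}: total 25.
No size-3 selection does better; minimum is 24.

24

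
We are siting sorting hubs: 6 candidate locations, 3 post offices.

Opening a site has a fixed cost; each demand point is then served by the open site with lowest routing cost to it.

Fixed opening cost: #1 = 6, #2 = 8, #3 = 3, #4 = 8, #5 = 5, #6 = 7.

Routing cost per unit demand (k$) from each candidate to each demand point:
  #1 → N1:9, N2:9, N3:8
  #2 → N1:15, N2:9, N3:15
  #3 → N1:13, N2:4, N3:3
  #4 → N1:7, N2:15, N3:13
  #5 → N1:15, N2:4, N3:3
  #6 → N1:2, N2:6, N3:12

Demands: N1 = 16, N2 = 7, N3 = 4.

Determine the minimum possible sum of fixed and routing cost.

82

Open {#3, #6}: assign each demand point to its cheapest open site.
  N1→#6 16×2=32, N2→#3 7×4=28, N3→#3 4×3=12
  routing cost 72, fixed 10 → total 82.
Compare {#5, #6}: routing cost 72 + fixed 12 = 84.
Compare {#3, #5, #6}: routing cost 72 + fixed 15 = 87.
Compare {#1, #3, #6}: routing cost 72 + fixed 16 = 88.
All other subsets cost ≥ 84. Minimum total cost: 82.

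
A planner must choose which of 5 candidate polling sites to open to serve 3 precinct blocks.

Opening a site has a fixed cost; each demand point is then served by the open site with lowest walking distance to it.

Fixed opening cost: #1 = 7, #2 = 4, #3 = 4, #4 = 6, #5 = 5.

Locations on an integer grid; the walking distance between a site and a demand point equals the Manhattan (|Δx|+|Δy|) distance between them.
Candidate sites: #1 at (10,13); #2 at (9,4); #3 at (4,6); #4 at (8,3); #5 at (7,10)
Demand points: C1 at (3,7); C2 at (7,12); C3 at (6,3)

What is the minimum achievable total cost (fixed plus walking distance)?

Open {#3, #5}: assign each demand point to its cheapest open site.
  C1→#3 2, C2→#5 2, C3→#3 5
  walking distance 9, fixed 9 → total 18.
Compare {#3}: walking distance 16 + fixed 4 = 20.
Compare {#2, #3, #5}: walking distance 8 + fixed 13 = 21.
Compare {#3, #4, #5}: walking distance 6 + fixed 15 = 21.
All other subsets cost ≥ 20. Minimum total cost: 18.

18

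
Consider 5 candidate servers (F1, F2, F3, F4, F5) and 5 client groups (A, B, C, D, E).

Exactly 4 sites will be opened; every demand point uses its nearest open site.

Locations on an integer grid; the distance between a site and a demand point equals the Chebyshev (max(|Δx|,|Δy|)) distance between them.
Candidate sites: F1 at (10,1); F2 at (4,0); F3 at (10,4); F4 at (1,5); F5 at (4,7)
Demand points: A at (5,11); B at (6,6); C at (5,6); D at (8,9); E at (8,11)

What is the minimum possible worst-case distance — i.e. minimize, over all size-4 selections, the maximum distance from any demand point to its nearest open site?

4

Open {F1, F2, F3, F5}.
  Farthest demand point is A at distance 4 (to F5); all others are ≤ 4.
With {F1, F2, F4, F5} the worst case is 4.
With {F1, F3, F4, F5} the worst case is 4.
No size-4 selection achieves below 4.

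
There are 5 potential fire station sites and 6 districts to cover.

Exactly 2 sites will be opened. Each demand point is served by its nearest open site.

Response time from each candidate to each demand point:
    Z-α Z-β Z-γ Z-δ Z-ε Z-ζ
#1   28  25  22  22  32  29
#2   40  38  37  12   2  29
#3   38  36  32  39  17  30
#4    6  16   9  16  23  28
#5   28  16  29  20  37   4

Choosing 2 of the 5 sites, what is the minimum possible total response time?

Open {#2, #4}.
  Z-α→#4 6, Z-β→#4 16, Z-γ→#4 9, Z-δ→#2 12, Z-ε→#2 2, Z-ζ→#4 28  ⇒ total 73.
Compare {#4, #5}: total 74.
Compare {#2, #5}: total 91.
No size-2 selection does better; minimum is 73.

73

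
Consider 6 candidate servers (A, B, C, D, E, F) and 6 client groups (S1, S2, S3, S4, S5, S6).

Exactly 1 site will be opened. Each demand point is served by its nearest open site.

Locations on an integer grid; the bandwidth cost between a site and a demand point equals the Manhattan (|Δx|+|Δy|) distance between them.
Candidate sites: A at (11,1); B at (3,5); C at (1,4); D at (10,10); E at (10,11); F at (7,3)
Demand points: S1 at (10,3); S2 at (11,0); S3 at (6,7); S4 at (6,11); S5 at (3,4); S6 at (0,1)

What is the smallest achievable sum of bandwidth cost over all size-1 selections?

38

Open {F}.
  S1→F 3, S2→F 7, S3→F 5, S4→F 9, S5→F 5, S6→F 9  ⇒ total 38.
Compare {B}: total 44.
Compare {C}: total 50.
No size-1 selection does better; minimum is 38.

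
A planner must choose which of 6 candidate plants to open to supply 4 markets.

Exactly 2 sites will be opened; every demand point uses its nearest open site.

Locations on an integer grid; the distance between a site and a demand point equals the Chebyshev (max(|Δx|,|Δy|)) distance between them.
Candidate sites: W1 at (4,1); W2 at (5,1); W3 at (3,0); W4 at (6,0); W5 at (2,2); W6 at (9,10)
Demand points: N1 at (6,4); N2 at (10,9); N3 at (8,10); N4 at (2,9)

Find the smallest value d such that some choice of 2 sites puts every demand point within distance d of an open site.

7

Open {W1, W6}.
  Farthest demand point is N4 at distance 7 (to W6); all others are ≤ 7.
With {W2, W6} the worst case is 7.
With {W3, W6} the worst case is 7.
No size-2 selection achieves below 7.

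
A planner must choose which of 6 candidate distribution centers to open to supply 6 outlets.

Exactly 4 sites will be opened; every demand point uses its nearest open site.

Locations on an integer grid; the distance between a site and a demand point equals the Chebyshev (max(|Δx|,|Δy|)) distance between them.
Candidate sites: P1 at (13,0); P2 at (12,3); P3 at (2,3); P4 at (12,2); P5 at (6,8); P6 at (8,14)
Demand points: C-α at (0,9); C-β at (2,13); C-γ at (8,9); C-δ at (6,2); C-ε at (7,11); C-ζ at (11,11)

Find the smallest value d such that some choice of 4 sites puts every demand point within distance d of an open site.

6

Open {P1, P2, P3, P5}.
  Farthest demand point is C-α at distance 6 (to P3); all others are ≤ 6.
With {P1, P2, P3, P6} the worst case is 6.
With {P1, P2, P4, P5} the worst case is 6.
No size-4 selection achieves below 6.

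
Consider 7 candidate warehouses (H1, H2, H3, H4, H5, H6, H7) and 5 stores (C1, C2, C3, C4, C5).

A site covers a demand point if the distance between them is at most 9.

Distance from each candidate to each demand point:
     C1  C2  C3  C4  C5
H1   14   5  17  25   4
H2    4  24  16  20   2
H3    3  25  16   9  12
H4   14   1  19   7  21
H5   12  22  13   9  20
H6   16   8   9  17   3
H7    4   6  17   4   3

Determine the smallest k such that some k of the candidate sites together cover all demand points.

2

Coverage sets (demand points within 9 of each site):
  H1: {C2, C5}
  H2: {C1, C5}
  H3: {C1, C4}
  H4: {C2, C4}
  H5: {C4}
  H6: {C2, C3, C5}
  H7: {C1, C2, C4, C5}
No single site covers all 5 demand points.
But {H3, H6} covers everything, so the minimum is 2.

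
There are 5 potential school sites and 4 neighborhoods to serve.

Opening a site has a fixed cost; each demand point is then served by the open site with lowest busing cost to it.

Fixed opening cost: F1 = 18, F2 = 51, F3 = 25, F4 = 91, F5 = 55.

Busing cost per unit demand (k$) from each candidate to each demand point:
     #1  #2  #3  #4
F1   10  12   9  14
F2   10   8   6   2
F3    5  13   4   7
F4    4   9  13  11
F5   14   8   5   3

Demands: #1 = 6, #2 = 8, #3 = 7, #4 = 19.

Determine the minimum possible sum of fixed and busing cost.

Open {F2, F3}: assign each demand point to its cheapest open site.
  #1→F3 6×5=30, #2→F2 8×8=64, #3→F3 7×4=28, #4→F2 19×2=38
  busing cost 160, fixed 76 → total 236.
Compare {F1, F2, F3}: busing cost 160 + fixed 94 = 254.
Compare {F2}: busing cost 204 + fixed 51 = 255.
Compare {F3, F5}: busing cost 179 + fixed 80 = 259.
All other subsets cost ≥ 254. Minimum total cost: 236.

236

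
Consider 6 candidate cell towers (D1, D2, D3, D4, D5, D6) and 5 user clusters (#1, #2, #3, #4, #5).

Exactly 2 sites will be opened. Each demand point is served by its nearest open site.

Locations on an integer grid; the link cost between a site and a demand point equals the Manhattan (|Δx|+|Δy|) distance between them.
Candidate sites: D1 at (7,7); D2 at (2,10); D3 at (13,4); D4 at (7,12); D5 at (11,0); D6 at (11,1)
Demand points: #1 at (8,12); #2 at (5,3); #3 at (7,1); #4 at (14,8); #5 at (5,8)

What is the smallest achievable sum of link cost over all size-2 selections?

24

Open {D1, D4}.
  #1→D4 1, #2→D1 6, #3→D1 6, #4→D1 8, #5→D1 3  ⇒ total 24.
Compare {D1, D3}: total 26.
Compare {D1, D6}: total 27.
No size-2 selection does better; minimum is 24.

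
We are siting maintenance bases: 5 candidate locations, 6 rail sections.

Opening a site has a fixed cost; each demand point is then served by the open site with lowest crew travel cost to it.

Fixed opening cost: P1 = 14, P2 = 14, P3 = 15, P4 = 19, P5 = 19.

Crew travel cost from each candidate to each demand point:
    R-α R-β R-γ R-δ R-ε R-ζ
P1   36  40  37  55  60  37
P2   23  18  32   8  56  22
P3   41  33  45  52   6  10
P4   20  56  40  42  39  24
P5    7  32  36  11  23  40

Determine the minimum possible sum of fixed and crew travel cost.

Open {P2, P3}: assign each demand point to its cheapest open site.
  R-α→P2 23, R-β→P2 18, R-γ→P2 32, R-δ→P2 8, R-ε→P3 6, R-ζ→P3 10
  crew travel cost 97, fixed 29 → total 126.
Compare {P2, P3, P5}: crew travel cost 81 + fixed 48 = 129.
Compare {P3, P5}: crew travel cost 102 + fixed 34 = 136.
Compare {P1, P2, P3}: crew travel cost 97 + fixed 43 = 140.
All other subsets cost ≥ 129. Minimum total cost: 126.

126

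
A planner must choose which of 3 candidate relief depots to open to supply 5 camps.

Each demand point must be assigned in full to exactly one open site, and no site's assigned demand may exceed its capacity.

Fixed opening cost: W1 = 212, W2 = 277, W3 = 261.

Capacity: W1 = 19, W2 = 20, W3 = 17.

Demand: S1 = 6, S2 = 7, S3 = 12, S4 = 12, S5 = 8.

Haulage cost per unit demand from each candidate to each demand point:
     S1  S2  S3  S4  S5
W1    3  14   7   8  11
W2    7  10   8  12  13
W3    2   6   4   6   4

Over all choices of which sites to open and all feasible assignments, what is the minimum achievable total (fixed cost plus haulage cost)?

Open {W1, W2, W3}; cheapest assignment that respects the capacities:
  W1 (cap 19, load 18): S1, S4 — cost 6×3 + 12×8 = 114
  W2 (cap 20, load 12): S3 — cost 12×8 = 96
  W3 (cap 17, load 15): S2, S5 — cost 7×6 + 8×4 = 74
  Shipping 284, fixed 750 → total 1034.
  Any other capacity-feasible assignment to {W1, W2, W3} ships for at least 284.
Total demand is 45 and no other set of sites has combined capacity ≥ 45, so {W1, W2, W3} is the only feasible choice of open sites. Minimum: 1034.

1034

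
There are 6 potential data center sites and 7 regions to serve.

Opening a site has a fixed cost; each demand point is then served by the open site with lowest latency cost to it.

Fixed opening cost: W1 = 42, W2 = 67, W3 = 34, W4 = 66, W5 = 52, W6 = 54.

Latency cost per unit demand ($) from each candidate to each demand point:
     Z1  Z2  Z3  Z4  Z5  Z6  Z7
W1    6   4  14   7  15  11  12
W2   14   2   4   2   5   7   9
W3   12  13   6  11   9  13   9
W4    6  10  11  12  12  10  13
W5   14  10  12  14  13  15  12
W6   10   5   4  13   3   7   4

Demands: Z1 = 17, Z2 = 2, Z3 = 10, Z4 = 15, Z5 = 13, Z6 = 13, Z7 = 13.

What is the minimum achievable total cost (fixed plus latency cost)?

521

Open {W1, W2, W6}: assign each demand point to its cheapest open site.
  Z1→W1 17×6=102, Z2→W2 2×2=4, Z3→W2 10×4=40, Z4→W2 15×2=30, Z5→W6 13×3=39, Z6→W2 13×7=91, Z7→W6 13×4=52
  latency cost 358, fixed 163 → total 521.
Compare {W1, W6}: latency cost 437 + fixed 96 = 533.
Compare {W2, W4, W6}: latency cost 358 + fixed 187 = 545.
Compare {W2, W6}: latency cost 426 + fixed 121 = 547.
All other subsets cost ≥ 533. Minimum total cost: 521.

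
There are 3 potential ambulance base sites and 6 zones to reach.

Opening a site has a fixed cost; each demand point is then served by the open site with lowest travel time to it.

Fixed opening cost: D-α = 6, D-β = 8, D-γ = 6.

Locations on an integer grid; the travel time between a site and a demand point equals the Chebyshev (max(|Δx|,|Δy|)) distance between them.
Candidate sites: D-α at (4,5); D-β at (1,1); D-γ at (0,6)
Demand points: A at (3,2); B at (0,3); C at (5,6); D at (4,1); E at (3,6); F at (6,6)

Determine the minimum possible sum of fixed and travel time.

21

Open {D-α}: assign each demand point to its cheapest open site.
  A→D-α 3, B→D-α 4, C→D-α 1, D→D-α 4, E→D-α 1, F→D-α 2
  travel time 15, fixed 6 → total 21.
Compare {D-α, D-β}: travel time 11 + fixed 14 = 25.
Compare {D-α, D-γ}: travel time 14 + fixed 12 = 26.
Compare {D-β}: travel time 22 + fixed 8 = 30.
All other subsets cost ≥ 25. Minimum total cost: 21.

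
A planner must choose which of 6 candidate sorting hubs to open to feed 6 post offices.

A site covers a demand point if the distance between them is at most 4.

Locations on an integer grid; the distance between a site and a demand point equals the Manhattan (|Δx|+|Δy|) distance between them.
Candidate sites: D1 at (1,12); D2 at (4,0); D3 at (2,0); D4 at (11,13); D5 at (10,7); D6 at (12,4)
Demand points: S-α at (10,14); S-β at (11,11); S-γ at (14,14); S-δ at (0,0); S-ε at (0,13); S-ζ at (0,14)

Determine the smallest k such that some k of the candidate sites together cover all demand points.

Coverage sets (demand points within 4 of each site):
  D1: {S-ε, S-ζ}
  D2: {S-δ}
  D3: {S-δ}
  D4: {S-α, S-β, S-γ}
  D5: {}
  D6: {}
No 2 sites suffice: every size-2 union leaves at least one demand point uncovered.
But {D1, D2, D4} covers everything, so the minimum is 3.

3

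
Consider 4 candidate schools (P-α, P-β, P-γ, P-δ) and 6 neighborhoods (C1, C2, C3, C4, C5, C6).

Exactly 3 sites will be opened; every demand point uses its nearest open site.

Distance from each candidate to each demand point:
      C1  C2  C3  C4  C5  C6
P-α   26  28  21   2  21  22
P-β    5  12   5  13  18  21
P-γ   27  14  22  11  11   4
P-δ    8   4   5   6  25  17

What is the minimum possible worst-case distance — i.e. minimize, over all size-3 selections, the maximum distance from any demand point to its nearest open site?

Open {P-α, P-γ, P-δ}.
  Farthest demand point is C5 at distance 11 (to P-γ); all others are ≤ 11.
With {P-β, P-γ, P-δ} the worst case is 11.
With {P-α, P-β, P-γ} the worst case is 12.
No size-3 selection achieves below 11.

11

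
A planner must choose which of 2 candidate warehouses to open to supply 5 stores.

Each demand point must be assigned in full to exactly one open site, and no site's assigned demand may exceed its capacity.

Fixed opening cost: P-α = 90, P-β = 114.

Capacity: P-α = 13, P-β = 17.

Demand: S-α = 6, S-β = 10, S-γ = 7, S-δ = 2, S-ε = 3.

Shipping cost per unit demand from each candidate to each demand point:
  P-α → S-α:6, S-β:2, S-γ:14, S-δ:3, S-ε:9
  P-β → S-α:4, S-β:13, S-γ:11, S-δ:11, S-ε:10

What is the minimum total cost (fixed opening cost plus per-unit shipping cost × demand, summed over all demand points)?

361

Open {P-α, P-β}; cheapest assignment that respects the capacities:
  P-α (cap 13, load 12): S-β, S-δ — cost 10×2 + 2×3 = 26
  P-β (cap 17, load 16): S-α, S-γ, S-ε — cost 6×4 + 7×11 + 3×10 = 131
  Shipping 157, fixed 204 → total 361.
  Any other capacity-feasible assignment to {P-α, P-β} ships for at least 157.
Total demand is 28 and no other set of sites has combined capacity ≥ 28, so {P-α, P-β} is the only feasible choice of open sites. Minimum: 361.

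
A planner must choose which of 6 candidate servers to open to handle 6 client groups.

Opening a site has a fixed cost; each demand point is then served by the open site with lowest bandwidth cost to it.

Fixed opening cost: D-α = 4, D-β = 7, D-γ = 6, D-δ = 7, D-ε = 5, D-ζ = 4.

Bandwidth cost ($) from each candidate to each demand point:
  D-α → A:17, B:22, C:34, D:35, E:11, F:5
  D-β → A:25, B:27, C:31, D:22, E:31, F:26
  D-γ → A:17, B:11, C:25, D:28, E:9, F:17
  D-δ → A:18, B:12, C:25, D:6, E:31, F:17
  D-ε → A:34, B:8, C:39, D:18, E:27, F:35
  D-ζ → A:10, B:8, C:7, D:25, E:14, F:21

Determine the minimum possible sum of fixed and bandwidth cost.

62

Open {D-α, D-δ, D-ζ}: assign each demand point to its cheapest open site.
  A→D-ζ 10, B→D-ζ 8, C→D-ζ 7, D→D-δ 6, E→D-α 11, F→D-α 5
  bandwidth cost 47, fixed 15 → total 62.
Compare {D-α, D-γ, D-δ, D-ζ}: bandwidth cost 45 + fixed 21 = 66.
Compare {D-α, D-δ, D-ε, D-ζ}: bandwidth cost 47 + fixed 20 = 67.
Compare {D-α, D-β, D-δ, D-ζ}: bandwidth cost 47 + fixed 22 = 69.
All other subsets cost ≥ 66. Minimum total cost: 62.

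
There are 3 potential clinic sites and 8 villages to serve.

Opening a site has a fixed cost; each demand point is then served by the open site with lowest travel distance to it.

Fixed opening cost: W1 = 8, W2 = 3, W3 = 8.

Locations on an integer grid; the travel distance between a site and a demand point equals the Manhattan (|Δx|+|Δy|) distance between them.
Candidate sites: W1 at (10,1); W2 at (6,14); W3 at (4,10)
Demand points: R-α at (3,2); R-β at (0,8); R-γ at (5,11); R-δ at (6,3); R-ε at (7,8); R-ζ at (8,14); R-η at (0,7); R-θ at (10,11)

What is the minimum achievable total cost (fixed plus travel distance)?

Open {W2, W3}: assign each demand point to its cheapest open site.
  R-α→W3 9, R-β→W3 6, R-γ→W3 2, R-δ→W3 9, R-ε→W3 5, R-ζ→W2 2, R-η→W3 7, R-θ→W2 7
  travel distance 47, fixed 11 → total 58.
Compare {W3}: travel distance 53 + fixed 8 = 61.
Compare {W1, W2, W3}: travel distance 43 + fixed 19 = 62.
Compare {W1, W3}: travel distance 49 + fixed 16 = 65.
All other subsets cost ≥ 61. Minimum total cost: 58.

58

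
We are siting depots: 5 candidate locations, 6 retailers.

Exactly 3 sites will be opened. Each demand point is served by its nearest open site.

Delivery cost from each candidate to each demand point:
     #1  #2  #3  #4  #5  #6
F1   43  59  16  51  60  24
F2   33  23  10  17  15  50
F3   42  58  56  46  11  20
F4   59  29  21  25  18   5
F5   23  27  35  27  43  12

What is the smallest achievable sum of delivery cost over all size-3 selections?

93

Open {F2, F4, F5}.
  #1→F5 23, #2→F2 23, #3→F2 10, #4→F2 17, #5→F2 15, #6→F4 5  ⇒ total 93.
Compare {F2, F3, F5}: total 96.
Compare {F2, F3, F4}: total 99.
No size-3 selection does better; minimum is 93.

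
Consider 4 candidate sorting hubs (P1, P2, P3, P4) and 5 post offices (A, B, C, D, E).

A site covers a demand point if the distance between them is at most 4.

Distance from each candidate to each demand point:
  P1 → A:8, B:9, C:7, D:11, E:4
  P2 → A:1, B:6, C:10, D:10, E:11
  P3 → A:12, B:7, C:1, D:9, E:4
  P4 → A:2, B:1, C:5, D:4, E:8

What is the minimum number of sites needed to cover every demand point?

Coverage sets (demand points within 4 of each site):
  P1: {E}
  P2: {A}
  P3: {C, E}
  P4: {A, B, D}
No single site covers all 5 demand points.
But {P3, P4} covers everything, so the minimum is 2.

2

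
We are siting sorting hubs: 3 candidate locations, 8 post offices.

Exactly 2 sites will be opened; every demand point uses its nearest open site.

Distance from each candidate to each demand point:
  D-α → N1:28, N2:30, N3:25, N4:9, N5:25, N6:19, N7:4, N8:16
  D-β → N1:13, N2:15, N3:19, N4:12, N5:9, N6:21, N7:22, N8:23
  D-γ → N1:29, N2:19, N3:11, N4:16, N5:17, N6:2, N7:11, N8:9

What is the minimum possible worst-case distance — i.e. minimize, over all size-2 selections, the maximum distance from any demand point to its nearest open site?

Open {D-β, D-γ}.
  Farthest demand point is N2 at distance 15 (to D-β); all others are ≤ 15.
With {D-α, D-β} the worst case is 19.
With {D-α, D-γ} the worst case is 28.
No size-2 selection achieves below 15.

15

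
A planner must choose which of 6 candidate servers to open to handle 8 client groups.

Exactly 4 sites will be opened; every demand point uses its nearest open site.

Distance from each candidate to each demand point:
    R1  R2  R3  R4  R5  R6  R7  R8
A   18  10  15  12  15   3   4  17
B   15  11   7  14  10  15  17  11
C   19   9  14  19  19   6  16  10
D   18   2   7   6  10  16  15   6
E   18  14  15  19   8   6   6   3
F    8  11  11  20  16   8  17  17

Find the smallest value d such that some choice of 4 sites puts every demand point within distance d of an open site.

8

Open {A, D, E, F}.
  Farthest demand point is R1 at distance 8 (to F); all others are ≤ 8.
With {B, D, E, F} the worst case is 8.
With {C, D, E, F} the worst case is 8.
No size-4 selection achieves below 8.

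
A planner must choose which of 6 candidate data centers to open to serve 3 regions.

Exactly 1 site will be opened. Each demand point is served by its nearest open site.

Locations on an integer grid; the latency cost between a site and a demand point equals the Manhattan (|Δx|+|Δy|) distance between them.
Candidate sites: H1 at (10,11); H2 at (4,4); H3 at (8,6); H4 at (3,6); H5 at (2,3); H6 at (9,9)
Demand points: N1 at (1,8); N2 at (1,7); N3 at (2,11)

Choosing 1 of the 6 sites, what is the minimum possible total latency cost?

Open {H4}.
  N1→H4 4, N2→H4 3, N3→H4 6  ⇒ total 13.
Compare {H5}: total 19.
Compare {H2}: total 22.
No size-1 selection does better; minimum is 13.

13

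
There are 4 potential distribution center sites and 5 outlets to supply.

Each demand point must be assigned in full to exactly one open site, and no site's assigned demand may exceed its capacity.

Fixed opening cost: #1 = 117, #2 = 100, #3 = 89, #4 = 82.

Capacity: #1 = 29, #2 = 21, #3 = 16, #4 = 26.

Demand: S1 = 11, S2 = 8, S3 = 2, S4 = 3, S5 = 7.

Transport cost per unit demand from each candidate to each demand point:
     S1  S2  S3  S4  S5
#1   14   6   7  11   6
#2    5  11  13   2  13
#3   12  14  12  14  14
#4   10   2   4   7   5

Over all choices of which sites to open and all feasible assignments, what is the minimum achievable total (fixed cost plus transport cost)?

Open {#2, #4}; cheapest assignment that respects the capacities:
  #2 (cap 21, load 14): S1, S4 — cost 11×5 + 3×2 = 61
  #4 (cap 26, load 17): S2, S3, S5 — cost 8×2 + 2×4 + 7×5 = 59
  Shipping 120, fixed 182 → total 302.
  Any other capacity-feasible assignment to {#2, #4} ships for at least 120.
Compare {#1, #2}: its best feasible assignment gives total 382.
Compare {#3, #4}: its best feasible assignment gives total 383.
Every other set of open sites that can feasibly serve all demand totals ≥ 382 even under its best assignment. Minimum: 302.

302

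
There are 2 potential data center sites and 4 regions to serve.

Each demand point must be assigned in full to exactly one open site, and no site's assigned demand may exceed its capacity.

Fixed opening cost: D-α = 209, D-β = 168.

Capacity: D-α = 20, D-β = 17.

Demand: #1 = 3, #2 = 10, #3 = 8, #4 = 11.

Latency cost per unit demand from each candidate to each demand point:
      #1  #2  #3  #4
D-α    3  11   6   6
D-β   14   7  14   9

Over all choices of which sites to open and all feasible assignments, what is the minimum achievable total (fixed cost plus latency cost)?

603

Open {D-α, D-β}; cheapest assignment that respects the capacities:
  D-α (cap 20, load 19): #3, #4 — cost 8×6 + 11×6 = 114
  D-β (cap 17, load 13): #1, #2 — cost 3×14 + 10×7 = 112
  Shipping 226, fixed 377 → total 603.
  Any other capacity-feasible assignment to {D-α, D-β} ships for at least 226.
Total demand is 32 and no other set of sites has combined capacity ≥ 32, so {D-α, D-β} is the only feasible choice of open sites. Minimum: 603.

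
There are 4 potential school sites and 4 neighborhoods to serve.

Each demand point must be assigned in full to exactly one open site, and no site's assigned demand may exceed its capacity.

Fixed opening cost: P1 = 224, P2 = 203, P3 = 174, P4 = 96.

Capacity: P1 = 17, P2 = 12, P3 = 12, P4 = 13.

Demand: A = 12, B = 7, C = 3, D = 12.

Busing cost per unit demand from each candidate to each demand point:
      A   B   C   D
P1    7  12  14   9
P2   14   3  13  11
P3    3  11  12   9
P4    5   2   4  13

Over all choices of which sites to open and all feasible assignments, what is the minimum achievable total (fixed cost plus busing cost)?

664

Open {P1, P3, P4}; cheapest assignment that respects the capacities:
  P1 (cap 17, load 12): D — cost 12×9 = 108
  P3 (cap 12, load 12): A — cost 12×3 = 36
  P4 (cap 13, load 10): B, C — cost 7×2 + 3×4 = 26
  Shipping 170, fixed 494 → total 664.
  Any other capacity-feasible assignment to {P1, P3, P4} ships for at least 170.
Compare {P2, P3, P4}: its best feasible assignment gives total 667.
Compare {P1, P2, P4}: its best feasible assignment gives total 751.
Every other set of open sites that can feasibly serve all demand totals ≥ 667 even under its best assignment. Minimum: 664.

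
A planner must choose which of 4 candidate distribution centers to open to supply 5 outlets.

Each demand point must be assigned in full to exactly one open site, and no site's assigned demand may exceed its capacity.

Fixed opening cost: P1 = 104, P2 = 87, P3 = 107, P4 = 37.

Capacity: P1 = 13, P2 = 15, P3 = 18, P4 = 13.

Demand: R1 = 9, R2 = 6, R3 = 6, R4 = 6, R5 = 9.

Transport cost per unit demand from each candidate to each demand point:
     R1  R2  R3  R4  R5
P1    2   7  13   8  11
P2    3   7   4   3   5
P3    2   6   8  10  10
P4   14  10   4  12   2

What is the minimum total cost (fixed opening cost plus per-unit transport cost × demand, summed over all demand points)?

345

Open {P2, P3, P4}; cheapest assignment that respects the capacities:
  P2 (cap 15, load 12): R3, R4 — cost 6×4 + 6×3 = 42
  P3 (cap 18, load 15): R1, R2 — cost 9×2 + 6×6 = 54
  P4 (cap 13, load 9): R5 — cost 9×2 = 18
  Shipping 114, fixed 231 → total 345.
  Any other capacity-feasible assignment to {P2, P3, P4} ships for at least 114.
Compare {P1, P2, P4}: its best feasible assignment gives total 387.
Compare {P1, P3, P4}: its best feasible assignment gives total 422.
Every other set of open sites that can feasibly serve all demand totals ≥ 387 even under its best assignment. Minimum: 345.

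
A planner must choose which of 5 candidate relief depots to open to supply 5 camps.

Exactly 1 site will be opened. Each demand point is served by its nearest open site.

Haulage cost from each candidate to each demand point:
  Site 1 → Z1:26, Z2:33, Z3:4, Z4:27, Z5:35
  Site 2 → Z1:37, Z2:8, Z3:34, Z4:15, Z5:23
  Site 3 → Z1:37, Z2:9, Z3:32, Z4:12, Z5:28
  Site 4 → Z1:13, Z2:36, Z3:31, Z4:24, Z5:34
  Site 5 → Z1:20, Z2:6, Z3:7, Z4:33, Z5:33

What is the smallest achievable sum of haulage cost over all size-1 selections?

Open {Site 5}.
  Z1→Site 5 20, Z2→Site 5 6, Z3→Site 5 7, Z4→Site 5 33, Z5→Site 5 33  ⇒ total 99.
Compare {Site 2}: total 117.
Compare {Site 3}: total 118.
No size-1 selection does better; minimum is 99.

99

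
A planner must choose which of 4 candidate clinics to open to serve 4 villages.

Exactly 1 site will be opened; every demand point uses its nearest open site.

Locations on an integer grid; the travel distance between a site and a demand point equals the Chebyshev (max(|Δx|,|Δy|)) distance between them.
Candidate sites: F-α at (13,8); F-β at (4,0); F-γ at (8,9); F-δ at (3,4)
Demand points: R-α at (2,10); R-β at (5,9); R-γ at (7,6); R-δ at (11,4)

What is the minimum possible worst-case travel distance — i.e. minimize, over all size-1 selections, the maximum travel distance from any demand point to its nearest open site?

6

Open {F-γ}.
  Farthest demand point is R-α at travel distance 6 (to F-γ); all others are ≤ 6.
With {F-δ} the worst case is 8.
With {F-β} the worst case is 10.
No size-1 selection achieves below 6.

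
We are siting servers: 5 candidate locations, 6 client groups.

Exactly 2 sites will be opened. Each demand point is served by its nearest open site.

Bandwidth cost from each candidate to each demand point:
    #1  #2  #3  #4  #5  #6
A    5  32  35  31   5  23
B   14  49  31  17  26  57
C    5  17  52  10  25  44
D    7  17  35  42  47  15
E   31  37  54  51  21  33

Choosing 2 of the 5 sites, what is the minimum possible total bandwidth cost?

Open {A, C}.
  #1→A 5, #2→C 17, #3→A 35, #4→C 10, #5→A 5, #6→A 23  ⇒ total 95.
Compare {C, D}: total 107.
Compare {A, D}: total 108.
No size-2 selection does better; minimum is 95.

95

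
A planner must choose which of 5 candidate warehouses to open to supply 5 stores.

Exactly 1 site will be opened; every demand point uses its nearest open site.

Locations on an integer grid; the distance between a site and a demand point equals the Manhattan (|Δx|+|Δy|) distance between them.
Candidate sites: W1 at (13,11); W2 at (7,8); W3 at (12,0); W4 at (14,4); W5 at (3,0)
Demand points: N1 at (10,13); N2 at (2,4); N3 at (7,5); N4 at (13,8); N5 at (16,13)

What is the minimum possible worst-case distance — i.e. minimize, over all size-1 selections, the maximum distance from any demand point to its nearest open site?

13

Open {W4}.
  Farthest demand point is N1 at distance 13 (to W4); all others are ≤ 13.
With {W2} the worst case is 14.
With {W3} the worst case is 17.
No size-1 selection achieves below 13.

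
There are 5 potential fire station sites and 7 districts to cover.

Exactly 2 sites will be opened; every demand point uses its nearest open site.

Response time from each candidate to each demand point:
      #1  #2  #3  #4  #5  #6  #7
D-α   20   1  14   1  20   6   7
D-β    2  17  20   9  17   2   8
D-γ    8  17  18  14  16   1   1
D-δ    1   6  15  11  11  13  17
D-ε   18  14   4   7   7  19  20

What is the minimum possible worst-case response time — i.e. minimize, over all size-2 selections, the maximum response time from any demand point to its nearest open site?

14

Open {D-α, D-δ}.
  Farthest demand point is #3 at response time 14 (to D-α); all others are ≤ 14.
With {D-β, D-ε} the worst case is 14.
With {D-γ, D-ε} the worst case is 14.
No size-2 selection achieves below 14.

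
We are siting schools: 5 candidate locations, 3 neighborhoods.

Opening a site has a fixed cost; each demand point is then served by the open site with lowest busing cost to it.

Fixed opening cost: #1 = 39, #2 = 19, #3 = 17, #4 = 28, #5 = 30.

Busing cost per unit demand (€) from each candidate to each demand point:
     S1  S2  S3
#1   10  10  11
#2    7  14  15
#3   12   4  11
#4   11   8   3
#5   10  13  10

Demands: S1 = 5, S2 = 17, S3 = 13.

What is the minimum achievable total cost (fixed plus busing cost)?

206

Open {#2, #3, #4}: assign each demand point to its cheapest open site.
  S1→#2 5×7=35, S2→#3 17×4=68, S3→#4 13×3=39
  busing cost 142, fixed 64 → total 206.
Compare {#3, #4}: busing cost 162 + fixed 45 = 207.
Compare {#3, #4, #5}: busing cost 157 + fixed 75 = 232.
Compare {#2, #3, #4, #5}: busing cost 142 + fixed 94 = 236.
All other subsets cost ≥ 207. Minimum total cost: 206.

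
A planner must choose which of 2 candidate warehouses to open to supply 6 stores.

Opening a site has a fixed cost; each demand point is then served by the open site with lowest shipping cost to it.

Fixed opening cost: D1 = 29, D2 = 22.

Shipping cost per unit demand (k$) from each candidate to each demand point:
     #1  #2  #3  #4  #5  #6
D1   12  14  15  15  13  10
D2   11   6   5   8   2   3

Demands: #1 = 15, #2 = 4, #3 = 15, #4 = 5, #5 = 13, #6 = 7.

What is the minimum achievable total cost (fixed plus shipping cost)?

Open {D2}: assign each demand point to its cheapest open site.
  #1→D2 15×11=165, #2→D2 4×6=24, #3→D2 15×5=75, #4→D2 5×8=40, #5→D2 13×2=26, #6→D2 7×3=21
  shipping cost 351, fixed 22 → total 373.
Compare {D1, D2}: shipping cost 351 + fixed 51 = 402.
Compare {D1}: shipping cost 775 + fixed 29 = 804.

373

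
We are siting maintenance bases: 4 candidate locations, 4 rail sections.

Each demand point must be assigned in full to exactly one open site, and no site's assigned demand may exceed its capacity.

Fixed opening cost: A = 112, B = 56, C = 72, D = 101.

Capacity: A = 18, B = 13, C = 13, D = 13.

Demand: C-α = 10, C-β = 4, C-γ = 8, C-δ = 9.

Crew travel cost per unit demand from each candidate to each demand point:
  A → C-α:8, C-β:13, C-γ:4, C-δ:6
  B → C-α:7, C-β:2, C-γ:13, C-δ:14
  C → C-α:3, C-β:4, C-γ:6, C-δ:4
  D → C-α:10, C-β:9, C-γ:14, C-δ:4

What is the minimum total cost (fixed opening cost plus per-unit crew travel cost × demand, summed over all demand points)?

348

Open {A, C}; cheapest assignment that respects the capacities:
  A (cap 18, load 18): C-α, C-γ — cost 10×8 + 8×4 = 112
  C (cap 13, load 13): C-β, C-δ — cost 4×4 + 9×4 = 52
  Shipping 164, fixed 184 → total 348.
  Any other capacity-feasible assignment to {A, C} ships for at least 164.
Compare {A, B, C}: its best feasible assignment gives total 364.
Compare {A, D}: its best feasible assignment gives total 397.
Every other set of open sites that can feasibly serve all demand totals ≥ 364 even under its best assignment. Minimum: 348.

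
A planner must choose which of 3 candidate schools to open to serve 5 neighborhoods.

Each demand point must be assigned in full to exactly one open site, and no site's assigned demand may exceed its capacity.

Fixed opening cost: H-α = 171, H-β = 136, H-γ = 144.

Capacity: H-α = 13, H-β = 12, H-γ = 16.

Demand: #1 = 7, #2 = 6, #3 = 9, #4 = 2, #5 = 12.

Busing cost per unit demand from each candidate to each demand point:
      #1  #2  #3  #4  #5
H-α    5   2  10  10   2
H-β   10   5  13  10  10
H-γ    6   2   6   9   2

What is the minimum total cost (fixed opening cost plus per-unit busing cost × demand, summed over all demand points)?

Open {H-α, H-β, H-γ}; cheapest assignment that respects the capacities:
  H-α (cap 13, load 12): #5 — cost 12×2 = 24
  H-β (cap 12, load 8): #2, #4 — cost 6×5 + 2×10 = 50
  H-γ (cap 16, load 16): #1, #3 — cost 7×6 + 9×6 = 96
  Shipping 170, fixed 451 → total 621.
  Any other capacity-feasible assignment to {H-α, H-β, H-γ} ships for at least 170.
Total demand is 36 and no other set of sites has combined capacity ≥ 36, so {H-α, H-β, H-γ} is the only feasible choice of open sites. Minimum: 621.

621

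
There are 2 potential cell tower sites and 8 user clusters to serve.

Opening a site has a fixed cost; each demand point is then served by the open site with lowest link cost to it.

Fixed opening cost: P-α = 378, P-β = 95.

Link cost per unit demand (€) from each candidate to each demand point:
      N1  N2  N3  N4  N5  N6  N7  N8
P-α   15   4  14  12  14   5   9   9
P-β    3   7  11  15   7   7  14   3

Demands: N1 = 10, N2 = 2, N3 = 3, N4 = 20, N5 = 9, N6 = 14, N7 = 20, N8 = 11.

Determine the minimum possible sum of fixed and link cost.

Open {P-β}: assign each demand point to its cheapest open site.
  N1→P-β 10×3=30, N2→P-β 2×7=14, N3→P-β 3×11=33, N4→P-β 20×15=300, N5→P-β 9×7=63, N6→P-β 14×7=98, N7→P-β 20×14=280, N8→P-β 11×3=33
  link cost 851, fixed 95 → total 946.
Compare {P-α, P-β}: link cost 657 + fixed 473 = 1130.
Compare {P-α}: link cost 915 + fixed 378 = 1293.

946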